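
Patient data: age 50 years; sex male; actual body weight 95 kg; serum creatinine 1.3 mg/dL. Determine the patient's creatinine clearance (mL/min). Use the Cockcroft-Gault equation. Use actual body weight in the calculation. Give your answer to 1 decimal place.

CrCl = (140 − 50) × 95 / (72 × 1.3) = 8550.0 / 93.60 ≈ 91.3 mL/min

91.3 mL/min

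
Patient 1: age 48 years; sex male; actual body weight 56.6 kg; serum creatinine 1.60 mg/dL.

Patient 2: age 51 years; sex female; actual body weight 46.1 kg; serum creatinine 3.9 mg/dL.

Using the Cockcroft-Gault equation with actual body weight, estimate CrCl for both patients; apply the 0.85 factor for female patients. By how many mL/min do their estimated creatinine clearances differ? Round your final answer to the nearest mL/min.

Patient 1: CrCl = (140 − 48) × 56.6 / (72 × 1.6) = 5207.2 / 115.20 ≈ 45.2 mL/min
Patient 2: CrCl = (140 − 51) × 46.1 / (72 × 3.9) × 0.85 = 4102.9 / 280.80 × 0.85 ≈ 12.4 mL/min
|45.2 − 12.4| = 32.8 mL/min

33 mL/min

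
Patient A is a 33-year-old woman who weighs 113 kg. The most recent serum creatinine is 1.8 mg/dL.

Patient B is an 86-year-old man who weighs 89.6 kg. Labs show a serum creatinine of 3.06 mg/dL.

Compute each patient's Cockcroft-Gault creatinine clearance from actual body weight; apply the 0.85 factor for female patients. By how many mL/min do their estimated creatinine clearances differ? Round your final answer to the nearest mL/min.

57 mL/min

Patient A: CrCl = (140 − 33) × 113 / (72 × 1.8) × 0.85 = 12091.0 / 129.60 × 0.85 ≈ 79.3 mL/min
Patient B: CrCl = (140 − 86) × 89.6 / (72 × 3.06) = 4838.4 / 220.32 ≈ 22.0 mL/min
|79.3 − 22.0| = 57.3 mL/min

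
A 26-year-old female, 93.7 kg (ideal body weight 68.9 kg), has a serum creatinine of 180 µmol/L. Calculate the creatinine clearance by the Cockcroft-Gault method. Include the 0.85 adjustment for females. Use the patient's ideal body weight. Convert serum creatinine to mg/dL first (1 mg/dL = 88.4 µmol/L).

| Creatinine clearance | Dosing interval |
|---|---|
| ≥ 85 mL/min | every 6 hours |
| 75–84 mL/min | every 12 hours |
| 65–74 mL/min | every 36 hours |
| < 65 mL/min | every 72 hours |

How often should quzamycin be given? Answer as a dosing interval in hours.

every 72 hours

SCr = 180 / 88.4 = 2.036 mg/dL
CrCl = (140 − 26) × 68.9 / (72 × 2.036) × 0.85 = 7854.6 / 146.59 × 0.85 ≈ 45.5 mL/min
CrCl ≈ 46 mL/min → bracket < 65 mL/min → every 72 hours.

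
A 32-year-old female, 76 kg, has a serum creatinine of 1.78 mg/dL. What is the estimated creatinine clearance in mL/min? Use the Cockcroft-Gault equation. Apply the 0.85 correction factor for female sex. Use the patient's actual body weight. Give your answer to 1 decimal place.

54.4 mL/min

CrCl = (140 − 32) × 76 / (72 × 1.78) × 0.85 = 8208.0 / 128.16 × 0.85 ≈ 54.4 mL/min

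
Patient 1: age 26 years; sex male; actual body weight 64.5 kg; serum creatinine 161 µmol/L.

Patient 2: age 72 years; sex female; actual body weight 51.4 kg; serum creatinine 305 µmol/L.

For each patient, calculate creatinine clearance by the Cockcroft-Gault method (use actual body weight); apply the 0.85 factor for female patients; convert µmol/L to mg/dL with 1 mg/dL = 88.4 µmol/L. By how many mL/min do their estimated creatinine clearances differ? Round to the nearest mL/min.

Patient 1: SCr = 161 / 88.4 = 1.821 mg/dL
Patient 1: CrCl = (140 − 26) × 64.5 / (72 × 1.821) = 7353.0 / 131.11 ≈ 56.1 mL/min
Patient 2: SCr = 305 / 88.4 = 3.45 mg/dL
Patient 2: CrCl = (140 − 72) × 51.4 / (72 × 3.45) × 0.85 = 3495.2 / 248.40 × 0.85 ≈ 12.0 mL/min
|56.1 − 12.0| = 44.1 mL/min

44 mL/min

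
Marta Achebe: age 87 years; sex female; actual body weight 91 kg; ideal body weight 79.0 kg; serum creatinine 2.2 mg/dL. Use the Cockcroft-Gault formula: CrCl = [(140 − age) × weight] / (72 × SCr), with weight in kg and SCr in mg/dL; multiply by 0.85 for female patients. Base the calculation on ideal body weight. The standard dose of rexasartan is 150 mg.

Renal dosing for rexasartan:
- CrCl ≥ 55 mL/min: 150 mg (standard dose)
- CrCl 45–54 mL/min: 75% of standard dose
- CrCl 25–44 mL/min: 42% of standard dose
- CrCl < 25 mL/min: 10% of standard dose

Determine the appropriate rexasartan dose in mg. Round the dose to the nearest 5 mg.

CrCl = (140 − 87) × 79 / (72 × 2.2) × 0.85 = 4187.0 / 158.40 × 0.85 ≈ 22.5 mL/min
CrCl ≈ 22 mL/min → bracket < 25 mL/min.
10% of 150 mg = 15 mg

15 mg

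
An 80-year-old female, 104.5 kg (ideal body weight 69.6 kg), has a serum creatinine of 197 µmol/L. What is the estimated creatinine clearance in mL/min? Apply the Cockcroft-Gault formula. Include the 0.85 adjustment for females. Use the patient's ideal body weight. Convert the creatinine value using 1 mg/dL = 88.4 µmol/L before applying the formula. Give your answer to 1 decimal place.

SCr = 197 / 88.4 = 2.229 mg/dL
CrCl = (140 − 80) × 69.6 / (72 × 2.229) × 0.85 = 4176.0 / 160.49 × 0.85 ≈ 22.1 mL/min

22.1 mL/min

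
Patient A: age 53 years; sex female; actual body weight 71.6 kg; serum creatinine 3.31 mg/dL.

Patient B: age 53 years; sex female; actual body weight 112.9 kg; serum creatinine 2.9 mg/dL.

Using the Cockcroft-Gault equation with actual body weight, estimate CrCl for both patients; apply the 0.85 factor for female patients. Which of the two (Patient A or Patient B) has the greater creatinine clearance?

Patient A: CrCl = (140 − 53) × 71.6 / (72 × 3.31) × 0.85 = 6229.2 / 238.32 × 0.85 ≈ 22.2 mL/min
Patient B: CrCl = (140 − 53) × 112.9 / (72 × 2.9) × 0.85 = 9822.3 / 208.80 × 0.85 ≈ 40.0 mL/min
22.2 vs 40.0 mL/min → Patient B is higher.

Patient B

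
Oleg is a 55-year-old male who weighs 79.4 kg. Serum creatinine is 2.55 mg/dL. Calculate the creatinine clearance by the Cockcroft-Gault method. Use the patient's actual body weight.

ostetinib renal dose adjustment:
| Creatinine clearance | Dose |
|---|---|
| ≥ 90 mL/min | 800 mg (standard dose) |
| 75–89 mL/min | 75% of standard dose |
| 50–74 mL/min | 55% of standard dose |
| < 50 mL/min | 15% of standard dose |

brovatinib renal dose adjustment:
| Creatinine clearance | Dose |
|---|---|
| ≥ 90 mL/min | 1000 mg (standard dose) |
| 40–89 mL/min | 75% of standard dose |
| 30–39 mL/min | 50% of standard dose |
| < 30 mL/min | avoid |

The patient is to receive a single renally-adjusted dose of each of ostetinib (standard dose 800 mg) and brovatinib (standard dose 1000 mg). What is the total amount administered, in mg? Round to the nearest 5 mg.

620 mg

CrCl = (140 − 55) × 79.4 / (72 × 2.55) = 6749.0 / 183.60 ≈ 36.8 mL/min
CrCl ≈ 37 mL/min.
ostetinib: < 50 mL/min → 15% of 800 mg = 120 mg.
brovatinib: 30–39 mL/min → 50% of 1000 mg = 500 mg.
Total = 120 + 500 = 620 mg.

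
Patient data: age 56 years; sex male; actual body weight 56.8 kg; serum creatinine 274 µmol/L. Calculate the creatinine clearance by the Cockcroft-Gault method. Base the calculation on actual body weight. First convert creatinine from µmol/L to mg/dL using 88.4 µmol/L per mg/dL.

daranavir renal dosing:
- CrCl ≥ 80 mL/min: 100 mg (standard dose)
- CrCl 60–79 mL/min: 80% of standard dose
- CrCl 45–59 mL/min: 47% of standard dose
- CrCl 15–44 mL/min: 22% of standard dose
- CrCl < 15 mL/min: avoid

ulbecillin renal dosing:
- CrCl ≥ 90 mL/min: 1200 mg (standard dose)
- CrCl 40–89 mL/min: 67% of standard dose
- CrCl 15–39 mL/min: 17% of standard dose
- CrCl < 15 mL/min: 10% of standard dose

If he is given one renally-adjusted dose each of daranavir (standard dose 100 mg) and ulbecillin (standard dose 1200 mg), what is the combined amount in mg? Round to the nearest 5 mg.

225 mg

SCr = 274 / 88.4 = 3.1 mg/dL
CrCl = (140 − 56) × 56.8 / (72 × 3.1) = 4771.2 / 223.20 ≈ 21.4 mL/min
CrCl ≈ 21 mL/min.
daranavir: 15–44 mL/min → 22% of 100 mg = 22 mg.
ulbecillin: 15–39 mL/min → 17% of 1200 mg = 204 mg.
Total = 22 + 204 = 226 mg.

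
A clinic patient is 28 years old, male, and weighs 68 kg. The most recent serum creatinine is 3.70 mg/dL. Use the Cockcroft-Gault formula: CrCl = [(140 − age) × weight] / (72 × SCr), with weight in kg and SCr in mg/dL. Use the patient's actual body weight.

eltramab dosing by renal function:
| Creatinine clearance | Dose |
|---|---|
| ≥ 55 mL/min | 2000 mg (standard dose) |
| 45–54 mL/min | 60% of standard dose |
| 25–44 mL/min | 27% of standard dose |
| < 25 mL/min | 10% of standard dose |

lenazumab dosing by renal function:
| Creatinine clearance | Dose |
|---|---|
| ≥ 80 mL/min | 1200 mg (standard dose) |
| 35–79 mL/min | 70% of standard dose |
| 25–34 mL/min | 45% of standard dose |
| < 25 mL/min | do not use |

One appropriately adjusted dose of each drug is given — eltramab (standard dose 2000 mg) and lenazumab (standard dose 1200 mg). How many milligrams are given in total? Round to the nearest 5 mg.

CrCl = (140 − 28) × 68 / (72 × 3.7) = 7616.0 / 266.40 ≈ 28.6 mL/min
CrCl ≈ 29 mL/min.
eltramab: 25–44 mL/min → 27% of 2000 mg = 540 mg.
lenazumab: 25–34 mL/min → 45% of 1200 mg = 540 mg.
Total = 540 + 540 = 1080 mg.

1080 mg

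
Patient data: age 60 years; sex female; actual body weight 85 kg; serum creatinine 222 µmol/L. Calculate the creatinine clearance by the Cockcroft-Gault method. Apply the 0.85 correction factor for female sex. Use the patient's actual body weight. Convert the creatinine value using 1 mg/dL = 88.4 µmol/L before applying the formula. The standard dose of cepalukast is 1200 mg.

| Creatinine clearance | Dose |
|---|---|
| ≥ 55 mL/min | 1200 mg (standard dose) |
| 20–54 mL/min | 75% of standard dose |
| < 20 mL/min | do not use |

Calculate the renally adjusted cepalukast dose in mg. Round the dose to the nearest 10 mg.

900 mg

SCr = 222 / 88.4 = 2.511 mg/dL
CrCl = (140 − 60) × 85 / (72 × 2.511) × 0.85 = 6800.0 / 180.79 × 0.85 ≈ 32.0 mL/min
CrCl ≈ 32 mL/min → bracket 20–54 mL/min.
75% of 1200 mg = 900 mg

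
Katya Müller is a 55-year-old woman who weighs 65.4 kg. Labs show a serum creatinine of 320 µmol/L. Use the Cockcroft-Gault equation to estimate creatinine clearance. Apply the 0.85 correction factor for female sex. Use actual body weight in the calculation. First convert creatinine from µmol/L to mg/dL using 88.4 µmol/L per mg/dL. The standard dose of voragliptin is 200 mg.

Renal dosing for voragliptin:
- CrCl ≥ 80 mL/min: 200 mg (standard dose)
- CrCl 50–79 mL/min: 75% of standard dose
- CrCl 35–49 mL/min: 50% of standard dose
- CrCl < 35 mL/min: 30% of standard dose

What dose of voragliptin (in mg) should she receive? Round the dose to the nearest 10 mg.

SCr = 320 / 88.4 = 3.62 mg/dL
CrCl = (140 − 55) × 65.4 / (72 × 3.62) × 0.85 = 5559.0 / 260.64 × 0.85 ≈ 18.1 mL/min
CrCl ≈ 18 mL/min → bracket < 35 mL/min.
30% of 200 mg = 60 mg

60 mg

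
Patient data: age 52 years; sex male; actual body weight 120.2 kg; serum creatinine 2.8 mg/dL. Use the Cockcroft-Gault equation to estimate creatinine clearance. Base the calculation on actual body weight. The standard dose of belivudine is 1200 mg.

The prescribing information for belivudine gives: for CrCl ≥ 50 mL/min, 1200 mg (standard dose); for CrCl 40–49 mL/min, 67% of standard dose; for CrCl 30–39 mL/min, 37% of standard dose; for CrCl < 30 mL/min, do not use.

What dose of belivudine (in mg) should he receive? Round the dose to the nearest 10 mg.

CrCl = (140 − 52) × 120.2 / (72 × 2.8) = 10577.6 / 201.60 ≈ 52.5 mL/min
CrCl ≈ 52 mL/min → bracket ≥ 50 mL/min.
100% of 1200 mg = 1200 mg

1200 mg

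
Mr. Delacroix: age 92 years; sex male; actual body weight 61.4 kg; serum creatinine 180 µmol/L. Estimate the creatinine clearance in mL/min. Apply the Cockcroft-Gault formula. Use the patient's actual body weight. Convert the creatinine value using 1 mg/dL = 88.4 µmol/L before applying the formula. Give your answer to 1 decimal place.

SCr = 180 / 88.4 = 2.036 mg/dL
CrCl = (140 − 92) × 61.4 / (72 × 2.036) = 2947.2 / 146.59 ≈ 20.1 mL/min

20.1 mL/min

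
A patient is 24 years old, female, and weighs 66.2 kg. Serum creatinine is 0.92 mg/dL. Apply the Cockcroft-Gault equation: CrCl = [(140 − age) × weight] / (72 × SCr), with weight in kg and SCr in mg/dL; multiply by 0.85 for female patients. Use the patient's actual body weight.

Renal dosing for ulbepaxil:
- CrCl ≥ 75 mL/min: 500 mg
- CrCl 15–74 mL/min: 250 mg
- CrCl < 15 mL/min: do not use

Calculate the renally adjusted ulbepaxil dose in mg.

CrCl = (140 − 24) × 66.2 / (72 × 0.92) × 0.85 = 7679.2 / 66.24 × 0.85 ≈ 98.5 mL/min
CrCl ≈ 99 mL/min → bracket ≥ 75 mL/min.
Dose for this bracket: 500 mg.

500 mg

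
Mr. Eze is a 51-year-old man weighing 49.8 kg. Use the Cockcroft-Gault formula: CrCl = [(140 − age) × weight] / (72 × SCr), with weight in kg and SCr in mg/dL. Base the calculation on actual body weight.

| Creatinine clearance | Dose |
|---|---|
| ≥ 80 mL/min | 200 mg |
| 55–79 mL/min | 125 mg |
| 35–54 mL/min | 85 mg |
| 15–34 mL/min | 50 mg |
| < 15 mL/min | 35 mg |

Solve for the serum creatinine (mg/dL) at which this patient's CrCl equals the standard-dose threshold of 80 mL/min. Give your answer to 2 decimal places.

Standard dose requires CrCl ≥ 80 mL/min.
Set (140 − 51) × 49.8 / (72 × SCr) = 80
SCr = (140 − 51) × 49.8 / (72 × 80) = 0.769 mg/dL

0.77 mg/dL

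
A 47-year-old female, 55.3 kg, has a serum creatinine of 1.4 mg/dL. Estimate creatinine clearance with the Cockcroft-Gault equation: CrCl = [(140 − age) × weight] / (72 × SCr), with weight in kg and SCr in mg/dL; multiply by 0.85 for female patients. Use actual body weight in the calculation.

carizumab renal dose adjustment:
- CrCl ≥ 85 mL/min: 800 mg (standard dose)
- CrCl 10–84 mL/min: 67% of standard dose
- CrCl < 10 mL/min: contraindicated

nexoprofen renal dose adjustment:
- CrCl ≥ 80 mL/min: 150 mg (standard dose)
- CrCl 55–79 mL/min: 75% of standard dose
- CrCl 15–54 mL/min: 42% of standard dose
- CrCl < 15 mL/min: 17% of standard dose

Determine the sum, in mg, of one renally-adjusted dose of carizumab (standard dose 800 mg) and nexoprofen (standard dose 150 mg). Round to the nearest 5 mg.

CrCl = (140 − 47) × 55.3 / (72 × 1.4) × 0.85 = 5142.9 / 100.80 × 0.85 ≈ 43.4 mL/min
CrCl ≈ 43 mL/min.
carizumab: 10–84 mL/min → 67% of 800 mg = 536 mg.
nexoprofen: 15–54 mL/min → 42% of 150 mg = 63 mg.
Total = 536 + 63 = 599 mg.

600 mg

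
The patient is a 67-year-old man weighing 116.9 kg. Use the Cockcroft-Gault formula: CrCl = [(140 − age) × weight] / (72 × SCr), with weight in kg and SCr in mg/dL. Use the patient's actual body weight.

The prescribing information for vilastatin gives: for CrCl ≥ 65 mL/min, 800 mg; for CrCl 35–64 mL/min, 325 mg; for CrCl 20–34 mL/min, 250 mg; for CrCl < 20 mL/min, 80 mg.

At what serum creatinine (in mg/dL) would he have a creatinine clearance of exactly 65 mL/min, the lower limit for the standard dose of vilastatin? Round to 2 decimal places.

1.82 mg/dL

Standard dose requires CrCl ≥ 65 mL/min.
Set (140 − 67) × 116.9 / (72 × SCr) = 65
SCr = (140 − 67) × 116.9 / (72 × 65) = 1.823 mg/dL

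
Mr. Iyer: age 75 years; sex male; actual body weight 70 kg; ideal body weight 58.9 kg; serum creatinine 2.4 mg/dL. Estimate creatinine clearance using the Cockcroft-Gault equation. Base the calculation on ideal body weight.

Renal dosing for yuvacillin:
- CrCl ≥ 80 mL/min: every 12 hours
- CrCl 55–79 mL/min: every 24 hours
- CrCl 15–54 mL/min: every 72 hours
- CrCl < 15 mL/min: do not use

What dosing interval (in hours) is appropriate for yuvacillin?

CrCl = (140 − 75) × 58.9 / (72 × 2.4) = 3828.5 / 172.80 ≈ 22.2 mL/min
CrCl ≈ 22 mL/min → bracket 15–54 mL/min → every 72 hours.

every 72 hours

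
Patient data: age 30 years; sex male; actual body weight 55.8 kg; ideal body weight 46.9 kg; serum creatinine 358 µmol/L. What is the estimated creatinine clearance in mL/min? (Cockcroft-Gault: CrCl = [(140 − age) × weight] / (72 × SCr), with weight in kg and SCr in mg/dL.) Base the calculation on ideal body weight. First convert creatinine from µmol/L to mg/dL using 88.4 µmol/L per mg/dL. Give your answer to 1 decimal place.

SCr = 358 / 88.4 = 4.05 mg/dL
CrCl = (140 − 30) × 46.9 / (72 × 4.05) = 5159.0 / 291.60 ≈ 17.7 mL/min

17.7 mL/min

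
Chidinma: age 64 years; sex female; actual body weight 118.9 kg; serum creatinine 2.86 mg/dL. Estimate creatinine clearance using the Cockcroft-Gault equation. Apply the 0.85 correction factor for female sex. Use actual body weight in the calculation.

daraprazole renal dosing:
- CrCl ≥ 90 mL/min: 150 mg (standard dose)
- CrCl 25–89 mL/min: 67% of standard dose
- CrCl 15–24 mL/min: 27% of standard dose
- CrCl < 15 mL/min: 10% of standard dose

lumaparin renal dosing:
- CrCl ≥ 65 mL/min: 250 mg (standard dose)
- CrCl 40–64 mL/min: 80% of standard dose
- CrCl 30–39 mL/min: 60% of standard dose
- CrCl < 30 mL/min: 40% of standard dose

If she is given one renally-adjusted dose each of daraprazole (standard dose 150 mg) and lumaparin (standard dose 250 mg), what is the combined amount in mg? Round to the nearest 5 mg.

CrCl = (140 − 64) × 118.9 / (72 × 2.86) × 0.85 = 9036.4 / 205.92 × 0.85 ≈ 37.3 mL/min
CrCl ≈ 37 mL/min.
daraprazole: 25–89 mL/min → 67% of 150 mg = 100.5 mg.
lumaparin: 30–39 mL/min → 60% of 250 mg = 150 mg.
Total = 100.5 + 150 = 250.5 mg.

250 mg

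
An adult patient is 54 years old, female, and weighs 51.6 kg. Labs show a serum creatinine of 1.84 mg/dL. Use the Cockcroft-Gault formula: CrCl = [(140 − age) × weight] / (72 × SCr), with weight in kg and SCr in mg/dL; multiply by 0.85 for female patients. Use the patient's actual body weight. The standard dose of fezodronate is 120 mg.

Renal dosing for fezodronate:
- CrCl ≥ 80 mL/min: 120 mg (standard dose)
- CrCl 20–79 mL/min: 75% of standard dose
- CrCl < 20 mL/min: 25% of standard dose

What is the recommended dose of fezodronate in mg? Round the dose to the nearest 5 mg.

90 mg

CrCl = (140 − 54) × 51.6 / (72 × 1.84) × 0.85 = 4437.6 / 132.48 × 0.85 ≈ 28.5 mL/min
CrCl ≈ 28 mL/min → bracket 20–79 mL/min.
75% of 120 mg = 90 mg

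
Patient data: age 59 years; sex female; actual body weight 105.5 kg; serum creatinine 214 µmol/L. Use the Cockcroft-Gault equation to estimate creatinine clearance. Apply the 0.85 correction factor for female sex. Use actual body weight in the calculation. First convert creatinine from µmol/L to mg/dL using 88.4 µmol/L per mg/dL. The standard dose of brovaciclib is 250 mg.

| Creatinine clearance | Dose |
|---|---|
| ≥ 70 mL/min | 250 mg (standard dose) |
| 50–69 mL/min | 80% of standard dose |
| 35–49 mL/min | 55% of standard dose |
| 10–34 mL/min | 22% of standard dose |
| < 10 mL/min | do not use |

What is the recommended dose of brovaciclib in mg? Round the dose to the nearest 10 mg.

140 mg

SCr = 214 / 88.4 = 2.421 mg/dL
CrCl = (140 − 59) × 105.5 / (72 × 2.421) × 0.85 = 8545.5 / 174.31 × 0.85 ≈ 41.7 mL/min
CrCl ≈ 42 mL/min → bracket 35–49 mL/min.
55% of 250 mg = 137.5 mg → 140 mg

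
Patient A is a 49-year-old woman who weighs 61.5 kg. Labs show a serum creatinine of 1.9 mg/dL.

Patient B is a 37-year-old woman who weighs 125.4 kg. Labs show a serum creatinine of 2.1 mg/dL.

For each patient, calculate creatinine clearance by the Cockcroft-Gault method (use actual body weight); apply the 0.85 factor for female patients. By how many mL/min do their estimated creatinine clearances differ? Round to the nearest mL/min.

38 mL/min

Patient A: CrCl = (140 − 49) × 61.5 / (72 × 1.9) × 0.85 = 5596.5 / 136.80 × 0.85 ≈ 34.8 mL/min
Patient B: CrCl = (140 − 37) × 125.4 / (72 × 2.1) × 0.85 = 12916.2 / 151.20 × 0.85 ≈ 72.6 mL/min
|34.8 − 72.6| = 37.8 mL/min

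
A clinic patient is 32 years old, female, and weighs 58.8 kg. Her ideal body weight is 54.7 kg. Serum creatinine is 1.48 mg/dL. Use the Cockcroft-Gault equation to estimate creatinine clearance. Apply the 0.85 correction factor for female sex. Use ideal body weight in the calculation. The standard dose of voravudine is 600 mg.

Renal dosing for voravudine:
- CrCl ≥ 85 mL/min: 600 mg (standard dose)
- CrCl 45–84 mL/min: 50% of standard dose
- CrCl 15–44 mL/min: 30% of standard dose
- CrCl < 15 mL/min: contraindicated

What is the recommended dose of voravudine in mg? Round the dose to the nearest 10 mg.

300 mg

CrCl = (140 − 32) × 54.7 / (72 × 1.48) × 0.85 = 5907.6 / 106.56 × 0.85 ≈ 47.1 mL/min
CrCl ≈ 47 mL/min → bracket 45–84 mL/min.
50% of 600 mg = 300 mg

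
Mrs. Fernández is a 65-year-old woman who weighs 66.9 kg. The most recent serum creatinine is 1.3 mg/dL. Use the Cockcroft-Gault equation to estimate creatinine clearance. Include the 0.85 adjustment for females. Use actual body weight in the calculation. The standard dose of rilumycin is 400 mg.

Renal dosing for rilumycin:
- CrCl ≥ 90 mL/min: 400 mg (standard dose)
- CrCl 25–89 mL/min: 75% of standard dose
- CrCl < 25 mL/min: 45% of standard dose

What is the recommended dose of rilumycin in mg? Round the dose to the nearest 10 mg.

CrCl = (140 − 65) × 66.9 / (72 × 1.3) × 0.85 = 5017.5 / 93.60 × 0.85 ≈ 45.6 mL/min
CrCl ≈ 46 mL/min → bracket 25–89 mL/min.
75% of 400 mg = 300 mg

300 mg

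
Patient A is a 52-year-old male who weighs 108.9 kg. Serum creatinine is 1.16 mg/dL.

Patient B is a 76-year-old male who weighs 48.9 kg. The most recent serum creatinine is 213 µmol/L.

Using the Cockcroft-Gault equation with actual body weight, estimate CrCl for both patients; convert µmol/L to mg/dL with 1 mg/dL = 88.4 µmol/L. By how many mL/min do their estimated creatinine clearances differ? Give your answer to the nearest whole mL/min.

Patient A: CrCl = (140 − 52) × 108.9 / (72 × 1.16) = 9583.2 / 83.52 ≈ 114.7 mL/min
Patient B: SCr = 213 / 88.4 = 2.41 mg/dL
Patient B: CrCl = (140 − 76) × 48.9 / (72 × 2.41) = 3129.6 / 173.52 ≈ 18.0 mL/min
|114.7 − 18.0| = 96.7 mL/min

97 mL/min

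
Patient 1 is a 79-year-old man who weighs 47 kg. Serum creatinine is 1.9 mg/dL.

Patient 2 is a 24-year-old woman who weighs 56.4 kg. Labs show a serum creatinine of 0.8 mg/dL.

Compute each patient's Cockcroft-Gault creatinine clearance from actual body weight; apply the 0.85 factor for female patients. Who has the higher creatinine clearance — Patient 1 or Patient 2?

Patient 2

Patient 1: CrCl = (140 − 79) × 47 / (72 × 1.9) = 2867.0 / 136.80 ≈ 21.0 mL/min
Patient 2: CrCl = (140 − 24) × 56.4 / (72 × 0.8) × 0.85 = 6542.4 / 57.60 × 0.85 ≈ 96.5 mL/min
21.0 vs 96.5 mL/min → Patient 2 is higher.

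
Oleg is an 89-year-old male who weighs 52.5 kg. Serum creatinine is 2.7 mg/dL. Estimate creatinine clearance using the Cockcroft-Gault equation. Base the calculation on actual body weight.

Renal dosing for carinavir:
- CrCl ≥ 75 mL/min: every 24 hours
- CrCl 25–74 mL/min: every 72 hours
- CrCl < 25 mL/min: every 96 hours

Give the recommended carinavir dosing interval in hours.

CrCl = (140 − 89) × 52.5 / (72 × 2.7) = 2677.5 / 194.40 ≈ 13.8 mL/min
CrCl ≈ 14 mL/min → bracket < 25 mL/min → every 96 hours.

every 96 hours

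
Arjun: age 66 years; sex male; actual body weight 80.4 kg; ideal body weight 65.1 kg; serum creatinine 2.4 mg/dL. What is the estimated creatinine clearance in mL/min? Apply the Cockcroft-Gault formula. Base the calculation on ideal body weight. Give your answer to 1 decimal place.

CrCl = (140 − 66) × 65.1 / (72 × 2.4) = 4817.4 / 172.80 ≈ 27.9 mL/min

27.9 mL/min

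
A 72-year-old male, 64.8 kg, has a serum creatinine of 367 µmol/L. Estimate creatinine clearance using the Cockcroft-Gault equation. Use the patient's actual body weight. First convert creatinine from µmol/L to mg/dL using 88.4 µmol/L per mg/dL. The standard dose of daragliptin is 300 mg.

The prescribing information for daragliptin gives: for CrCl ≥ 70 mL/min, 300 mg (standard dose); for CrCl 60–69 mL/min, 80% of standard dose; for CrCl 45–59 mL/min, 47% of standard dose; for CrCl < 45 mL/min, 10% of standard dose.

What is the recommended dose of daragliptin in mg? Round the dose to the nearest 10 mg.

SCr = 367 / 88.4 = 4.152 mg/dL
CrCl = (140 − 72) × 64.8 / (72 × 4.152) = 4406.4 / 298.94 ≈ 14.7 mL/min
CrCl ≈ 15 mL/min → bracket < 45 mL/min.
10% of 300 mg = 30 mg

30 mg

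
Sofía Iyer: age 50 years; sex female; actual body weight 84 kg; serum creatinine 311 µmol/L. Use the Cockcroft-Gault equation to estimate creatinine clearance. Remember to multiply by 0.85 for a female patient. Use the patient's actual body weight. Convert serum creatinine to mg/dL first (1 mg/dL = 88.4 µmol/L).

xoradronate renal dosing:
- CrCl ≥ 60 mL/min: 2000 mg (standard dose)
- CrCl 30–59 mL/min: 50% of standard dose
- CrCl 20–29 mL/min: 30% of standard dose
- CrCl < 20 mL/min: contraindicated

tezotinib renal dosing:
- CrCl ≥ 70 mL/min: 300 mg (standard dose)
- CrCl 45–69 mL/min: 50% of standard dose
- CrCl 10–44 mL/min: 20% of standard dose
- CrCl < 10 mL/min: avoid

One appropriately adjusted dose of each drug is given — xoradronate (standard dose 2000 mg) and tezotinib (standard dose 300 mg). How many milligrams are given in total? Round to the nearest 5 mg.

SCr = 311 / 88.4 = 3.518 mg/dL
CrCl = (140 − 50) × 84 / (72 × 3.518) × 0.85 = 7560.0 / 253.30 × 0.85 ≈ 25.4 mL/min
CrCl ≈ 25 mL/min.
xoradronate: 20–29 mL/min → 30% of 2000 mg = 600 mg.
tezotinib: 10–44 mL/min → 20% of 300 mg = 60 mg.
Total = 600 + 60 = 660 mg.

660 mg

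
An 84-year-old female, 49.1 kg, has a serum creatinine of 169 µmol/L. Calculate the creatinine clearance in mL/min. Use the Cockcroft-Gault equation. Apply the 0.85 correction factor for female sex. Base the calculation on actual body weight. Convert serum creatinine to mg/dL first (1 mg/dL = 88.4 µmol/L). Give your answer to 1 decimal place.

SCr = 169 / 88.4 = 1.912 mg/dL
CrCl = (140 − 84) × 49.1 / (72 × 1.912) × 0.85 = 2749.6 / 137.66 × 0.85 ≈ 17.0 mL/min

17.0 mL/min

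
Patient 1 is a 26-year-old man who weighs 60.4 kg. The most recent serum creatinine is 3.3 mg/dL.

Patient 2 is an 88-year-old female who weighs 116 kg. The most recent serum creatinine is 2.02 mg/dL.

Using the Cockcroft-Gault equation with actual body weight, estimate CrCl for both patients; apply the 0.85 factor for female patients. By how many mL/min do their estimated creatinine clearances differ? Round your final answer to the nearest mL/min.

6 mL/min

Patient 1: CrCl = (140 − 26) × 60.4 / (72 × 3.3) = 6885.6 / 237.60 ≈ 29.0 mL/min
Patient 2: CrCl = (140 − 88) × 116 / (72 × 2.02) × 0.85 = 6032.0 / 145.44 × 0.85 ≈ 35.3 mL/min
|29.0 − 35.3| = 6.3 mL/min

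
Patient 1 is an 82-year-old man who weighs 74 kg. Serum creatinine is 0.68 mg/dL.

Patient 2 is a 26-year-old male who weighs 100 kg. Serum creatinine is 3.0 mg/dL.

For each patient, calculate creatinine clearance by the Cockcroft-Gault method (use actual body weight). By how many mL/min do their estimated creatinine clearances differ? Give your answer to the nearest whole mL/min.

Patient 1: CrCl = (140 − 82) × 74 / (72 × 0.68) = 4292.0 / 48.96 ≈ 87.7 mL/min
Patient 2: CrCl = (140 − 26) × 100 / (72 × 3) = 11400.0 / 216.00 ≈ 52.8 mL/min
|87.7 − 52.8| = 34.9 mL/min

35 mL/min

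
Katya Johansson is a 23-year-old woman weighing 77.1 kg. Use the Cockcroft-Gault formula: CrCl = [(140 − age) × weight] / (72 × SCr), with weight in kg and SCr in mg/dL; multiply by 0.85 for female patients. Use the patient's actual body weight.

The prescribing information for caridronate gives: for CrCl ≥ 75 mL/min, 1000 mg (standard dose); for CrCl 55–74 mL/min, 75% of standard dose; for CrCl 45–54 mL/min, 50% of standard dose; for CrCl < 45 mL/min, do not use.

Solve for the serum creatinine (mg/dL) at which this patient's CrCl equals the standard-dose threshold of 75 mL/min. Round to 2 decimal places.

Standard dose requires CrCl ≥ 75 mL/min.
Set (140 − 23) × 77.1 × 0.85 / (72 × SCr) = 75
SCr = (140 − 23) × 77.1 × 0.85 / (72 × 75) = 1.420 mg/dL

1.42 mg/dL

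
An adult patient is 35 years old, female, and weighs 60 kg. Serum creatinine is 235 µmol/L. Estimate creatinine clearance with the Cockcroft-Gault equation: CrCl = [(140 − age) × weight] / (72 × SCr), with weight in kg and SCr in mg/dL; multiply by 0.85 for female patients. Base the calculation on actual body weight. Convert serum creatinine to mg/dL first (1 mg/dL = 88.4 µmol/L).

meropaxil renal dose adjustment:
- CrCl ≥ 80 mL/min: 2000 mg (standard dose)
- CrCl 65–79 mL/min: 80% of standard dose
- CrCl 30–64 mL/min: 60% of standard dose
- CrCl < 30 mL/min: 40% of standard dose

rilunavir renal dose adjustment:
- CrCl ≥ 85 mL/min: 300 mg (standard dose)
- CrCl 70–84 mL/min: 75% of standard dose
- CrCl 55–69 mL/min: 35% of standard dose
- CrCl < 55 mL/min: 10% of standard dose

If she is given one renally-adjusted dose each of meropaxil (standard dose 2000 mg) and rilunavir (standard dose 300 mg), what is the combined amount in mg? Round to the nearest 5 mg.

SCr = 235 / 88.4 = 2.658 mg/dL
CrCl = (140 − 35) × 60 / (72 × 2.658) × 0.85 = 6300.0 / 191.38 × 0.85 ≈ 28.0 mL/min
CrCl ≈ 28 mL/min.
meropaxil: < 30 mL/min → 40% of 2000 mg = 800 mg.
rilunavir: < 55 mL/min → 10% of 300 mg = 30 mg.
Total = 800 + 30 = 830 mg.

830 mg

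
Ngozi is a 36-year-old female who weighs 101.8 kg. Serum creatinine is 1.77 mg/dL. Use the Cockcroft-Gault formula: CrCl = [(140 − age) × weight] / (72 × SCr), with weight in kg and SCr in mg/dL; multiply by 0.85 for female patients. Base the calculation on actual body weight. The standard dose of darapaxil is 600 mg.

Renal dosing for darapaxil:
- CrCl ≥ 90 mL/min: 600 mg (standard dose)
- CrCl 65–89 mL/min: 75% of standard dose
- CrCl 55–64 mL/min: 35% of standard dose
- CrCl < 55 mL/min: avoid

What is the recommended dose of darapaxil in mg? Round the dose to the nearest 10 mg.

CrCl = (140 − 36) × 101.8 / (72 × 1.77) × 0.85 = 10587.2 / 127.44 × 0.85 ≈ 70.6 mL/min
CrCl ≈ 71 mL/min → bracket 65–89 mL/min.
75% of 600 mg = 450 mg

450 mg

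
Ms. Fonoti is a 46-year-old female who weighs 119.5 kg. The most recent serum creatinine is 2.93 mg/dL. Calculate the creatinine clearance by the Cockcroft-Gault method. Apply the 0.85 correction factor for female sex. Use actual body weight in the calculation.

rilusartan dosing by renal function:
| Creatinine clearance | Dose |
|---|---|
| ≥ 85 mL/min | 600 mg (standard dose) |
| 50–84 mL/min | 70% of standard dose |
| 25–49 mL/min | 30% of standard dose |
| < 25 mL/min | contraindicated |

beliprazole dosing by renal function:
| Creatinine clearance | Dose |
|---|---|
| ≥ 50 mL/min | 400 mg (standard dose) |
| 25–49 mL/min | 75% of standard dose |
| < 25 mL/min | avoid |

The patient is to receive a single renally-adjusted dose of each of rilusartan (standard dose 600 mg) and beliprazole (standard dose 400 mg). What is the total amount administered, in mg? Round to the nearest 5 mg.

CrCl = (140 − 46) × 119.5 / (72 × 2.93) × 0.85 = 11233.0 / 210.96 × 0.85 ≈ 45.3 mL/min
CrCl ≈ 45 mL/min.
rilusartan: 25–49 mL/min → 30% of 600 mg = 180 mg.
beliprazole: 25–49 mL/min → 75% of 400 mg = 300 mg.
Total = 180 + 300 = 480 mg.

480 mg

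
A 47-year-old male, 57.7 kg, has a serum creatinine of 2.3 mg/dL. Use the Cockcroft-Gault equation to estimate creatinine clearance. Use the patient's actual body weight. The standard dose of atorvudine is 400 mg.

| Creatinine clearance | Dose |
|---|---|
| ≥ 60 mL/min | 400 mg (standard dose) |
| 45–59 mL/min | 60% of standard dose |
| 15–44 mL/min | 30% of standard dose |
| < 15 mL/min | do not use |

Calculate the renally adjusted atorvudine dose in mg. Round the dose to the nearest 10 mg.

CrCl = (140 − 47) × 57.7 / (72 × 2.3) = 5366.1 / 165.60 ≈ 32.4 mL/min
CrCl ≈ 32 mL/min → bracket 15–44 mL/min.
30% of 400 mg = 120 mg

120 mg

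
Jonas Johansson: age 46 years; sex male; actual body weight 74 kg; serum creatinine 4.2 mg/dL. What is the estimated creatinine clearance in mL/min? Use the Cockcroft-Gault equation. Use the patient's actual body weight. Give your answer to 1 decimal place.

CrCl = (140 − 46) × 74 / (72 × 4.2) = 6956.0 / 302.40 ≈ 23.0 mL/min

23.0 mL/min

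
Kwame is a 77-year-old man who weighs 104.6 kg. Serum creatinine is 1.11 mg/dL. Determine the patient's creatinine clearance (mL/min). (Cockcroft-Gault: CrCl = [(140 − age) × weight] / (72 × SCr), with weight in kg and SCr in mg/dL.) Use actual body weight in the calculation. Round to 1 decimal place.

CrCl = (140 − 77) × 104.6 / (72 × 1.11) = 6589.8 / 79.92 ≈ 82.5 mL/min

82.5 mL/min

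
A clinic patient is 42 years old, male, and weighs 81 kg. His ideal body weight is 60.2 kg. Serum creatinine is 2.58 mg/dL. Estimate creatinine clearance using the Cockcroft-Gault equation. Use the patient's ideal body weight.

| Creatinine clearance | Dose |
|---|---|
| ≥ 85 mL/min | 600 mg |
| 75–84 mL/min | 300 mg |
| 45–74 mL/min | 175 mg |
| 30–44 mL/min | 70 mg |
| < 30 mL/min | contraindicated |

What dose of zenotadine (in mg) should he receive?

CrCl = (140 − 42) × 60.2 / (72 × 2.58) = 5899.6 / 185.76 ≈ 31.8 mL/min
CrCl ≈ 32 mL/min → bracket 30–44 mL/min.
Dose for this bracket: 70 mg.

70 mg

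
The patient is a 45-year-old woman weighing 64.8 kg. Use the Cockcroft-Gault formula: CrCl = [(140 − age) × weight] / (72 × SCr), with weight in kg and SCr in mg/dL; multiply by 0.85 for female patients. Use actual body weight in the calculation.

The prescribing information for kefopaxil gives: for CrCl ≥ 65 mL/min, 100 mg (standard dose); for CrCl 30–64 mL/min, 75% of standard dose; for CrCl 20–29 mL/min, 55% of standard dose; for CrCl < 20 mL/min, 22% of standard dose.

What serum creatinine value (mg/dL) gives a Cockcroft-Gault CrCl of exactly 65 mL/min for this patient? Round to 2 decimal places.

1.12 mg/dL

Standard dose requires CrCl ≥ 65 mL/min.
Set (140 − 45) × 64.8 × 0.85 / (72 × SCr) = 65
SCr = (140 − 45) × 64.8 × 0.85 / (72 × 65) = 1.118 mg/dL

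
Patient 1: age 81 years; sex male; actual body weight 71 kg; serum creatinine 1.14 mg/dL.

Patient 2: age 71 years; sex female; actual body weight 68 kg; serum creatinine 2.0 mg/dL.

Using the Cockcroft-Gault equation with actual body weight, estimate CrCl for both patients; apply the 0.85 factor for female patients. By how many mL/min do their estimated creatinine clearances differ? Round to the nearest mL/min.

23 mL/min

Patient 1: CrCl = (140 − 81) × 71 / (72 × 1.14) = 4189.0 / 82.08 ≈ 51.0 mL/min
Patient 2: CrCl = (140 − 71) × 68 / (72 × 2) × 0.85 = 4692.0 / 144.00 × 0.85 ≈ 27.7 mL/min
|51.0 − 27.7| = 23.3 mL/min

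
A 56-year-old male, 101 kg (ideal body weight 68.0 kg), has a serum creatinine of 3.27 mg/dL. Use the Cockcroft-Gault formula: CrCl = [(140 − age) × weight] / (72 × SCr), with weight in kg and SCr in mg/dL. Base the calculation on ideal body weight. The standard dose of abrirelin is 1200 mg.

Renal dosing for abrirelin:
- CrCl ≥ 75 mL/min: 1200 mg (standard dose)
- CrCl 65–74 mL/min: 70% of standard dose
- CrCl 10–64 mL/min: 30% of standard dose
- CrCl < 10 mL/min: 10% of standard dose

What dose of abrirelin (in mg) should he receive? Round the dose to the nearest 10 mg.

CrCl = (140 − 56) × 68 / (72 × 3.27) = 5712.0 / 235.44 ≈ 24.3 mL/min
CrCl ≈ 24 mL/min → bracket 10–64 mL/min.
30% of 1200 mg = 360 mg

360 mg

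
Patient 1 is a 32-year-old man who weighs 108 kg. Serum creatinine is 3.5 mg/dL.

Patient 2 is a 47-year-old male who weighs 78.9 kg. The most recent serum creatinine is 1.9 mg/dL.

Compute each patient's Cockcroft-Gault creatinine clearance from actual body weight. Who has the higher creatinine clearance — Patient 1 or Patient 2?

Patient 1: CrCl = (140 − 32) × 108 / (72 × 3.5) = 11664.0 / 252.00 ≈ 46.3 mL/min
Patient 2: CrCl = (140 − 47) × 78.9 / (72 × 1.9) = 7337.7 / 136.80 ≈ 53.6 mL/min
46.3 vs 53.6 mL/min → Patient 2 is higher.

Patient 2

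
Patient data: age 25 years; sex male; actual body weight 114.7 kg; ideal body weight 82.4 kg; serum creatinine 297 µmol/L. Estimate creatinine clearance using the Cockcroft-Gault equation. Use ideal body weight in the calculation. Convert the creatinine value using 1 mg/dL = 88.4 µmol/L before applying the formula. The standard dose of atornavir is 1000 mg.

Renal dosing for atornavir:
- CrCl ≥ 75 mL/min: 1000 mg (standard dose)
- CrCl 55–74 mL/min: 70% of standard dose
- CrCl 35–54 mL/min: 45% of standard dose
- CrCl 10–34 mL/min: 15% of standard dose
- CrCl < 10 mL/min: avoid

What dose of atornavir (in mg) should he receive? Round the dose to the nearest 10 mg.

450 mg

SCr = 297 / 88.4 = 3.36 mg/dL
CrCl = (140 − 25) × 82.4 / (72 × 3.36) = 9476.0 / 241.92 ≈ 39.2 mL/min
CrCl ≈ 39 mL/min → bracket 35–54 mL/min.
45% of 1000 mg = 450 mg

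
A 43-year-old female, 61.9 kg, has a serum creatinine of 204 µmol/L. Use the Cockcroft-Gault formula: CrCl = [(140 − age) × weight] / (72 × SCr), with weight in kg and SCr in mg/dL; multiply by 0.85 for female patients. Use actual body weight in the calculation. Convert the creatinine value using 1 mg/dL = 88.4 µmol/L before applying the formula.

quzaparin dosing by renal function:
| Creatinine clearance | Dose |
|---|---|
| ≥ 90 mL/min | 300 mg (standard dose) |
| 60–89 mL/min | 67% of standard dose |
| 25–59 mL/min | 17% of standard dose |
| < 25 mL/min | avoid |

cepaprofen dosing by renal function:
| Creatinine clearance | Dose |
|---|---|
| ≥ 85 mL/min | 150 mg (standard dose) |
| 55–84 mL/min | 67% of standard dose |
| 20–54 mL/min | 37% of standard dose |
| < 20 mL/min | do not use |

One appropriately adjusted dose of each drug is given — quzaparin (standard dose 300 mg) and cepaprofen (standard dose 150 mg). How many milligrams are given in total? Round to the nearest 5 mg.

SCr = 204 / 88.4 = 2.308 mg/dL
CrCl = (140 − 43) × 61.9 / (72 × 2.308) × 0.85 = 6004.3 / 166.18 × 0.85 ≈ 30.7 mL/min
CrCl ≈ 31 mL/min.
quzaparin: 25–59 mL/min → 17% of 300 mg = 51 mg.
cepaprofen: 20–54 mL/min → 37% of 150 mg = 55.5 mg.
Total = 51 + 55.5 = 106.5 mg.

105 mg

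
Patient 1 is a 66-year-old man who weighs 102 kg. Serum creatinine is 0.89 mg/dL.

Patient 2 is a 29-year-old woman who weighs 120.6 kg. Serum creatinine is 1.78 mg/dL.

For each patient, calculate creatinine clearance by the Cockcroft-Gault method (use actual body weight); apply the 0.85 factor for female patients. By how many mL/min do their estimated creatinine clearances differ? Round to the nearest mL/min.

29 mL/min

Patient 1: CrCl = (140 − 66) × 102 / (72 × 0.89) = 7548.0 / 64.08 ≈ 117.8 mL/min
Patient 2: CrCl = (140 − 29) × 120.6 / (72 × 1.78) × 0.85 = 13386.6 / 128.16 × 0.85 ≈ 88.8 mL/min
|117.8 − 88.8| = 29.0 mL/min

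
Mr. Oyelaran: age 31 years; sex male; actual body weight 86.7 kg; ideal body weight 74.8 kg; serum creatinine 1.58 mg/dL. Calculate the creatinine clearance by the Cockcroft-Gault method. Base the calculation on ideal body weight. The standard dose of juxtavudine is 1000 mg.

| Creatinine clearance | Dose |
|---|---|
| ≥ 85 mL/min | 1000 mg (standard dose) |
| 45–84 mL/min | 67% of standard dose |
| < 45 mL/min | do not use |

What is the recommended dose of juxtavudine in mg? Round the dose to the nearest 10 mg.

670 mg

CrCl = (140 − 31) × 74.8 / (72 × 1.58) = 8153.2 / 113.76 ≈ 71.7 mL/min
CrCl ≈ 72 mL/min → bracket 45–84 mL/min.
67% of 1000 mg = 670 mg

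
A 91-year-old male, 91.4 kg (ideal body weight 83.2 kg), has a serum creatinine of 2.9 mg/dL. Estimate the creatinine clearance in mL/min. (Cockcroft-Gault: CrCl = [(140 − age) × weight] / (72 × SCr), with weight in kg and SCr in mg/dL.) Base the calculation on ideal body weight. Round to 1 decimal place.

CrCl = (140 − 91) × 83.2 / (72 × 2.9) = 4076.8 / 208.80 ≈ 19.5 mL/min

19.5 mL/min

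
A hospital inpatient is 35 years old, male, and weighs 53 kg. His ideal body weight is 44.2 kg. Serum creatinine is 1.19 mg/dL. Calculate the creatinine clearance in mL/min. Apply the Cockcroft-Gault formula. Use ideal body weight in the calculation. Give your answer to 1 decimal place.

54.2 mL/min

CrCl = (140 − 35) × 44.2 / (72 × 1.19) = 4641.0 / 85.68 ≈ 54.2 mL/min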